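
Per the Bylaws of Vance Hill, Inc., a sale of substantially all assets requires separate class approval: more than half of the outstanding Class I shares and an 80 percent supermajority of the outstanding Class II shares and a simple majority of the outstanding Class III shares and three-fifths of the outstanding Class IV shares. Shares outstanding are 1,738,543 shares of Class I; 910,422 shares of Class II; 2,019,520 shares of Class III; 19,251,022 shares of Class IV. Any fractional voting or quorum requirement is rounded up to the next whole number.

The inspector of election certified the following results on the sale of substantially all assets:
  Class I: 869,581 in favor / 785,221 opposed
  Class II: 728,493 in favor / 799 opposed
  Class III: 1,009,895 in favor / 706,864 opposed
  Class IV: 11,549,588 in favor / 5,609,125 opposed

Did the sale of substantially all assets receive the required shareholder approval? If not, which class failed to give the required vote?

Class I: a majority of 1738543 is 869272; 869,272 required, 869,581 in favor — approved.
Class II: 4/5 of 910422 = 728337.60, rounded up to 728338; 728,338 required, 728,493 in favor — approved.
Class III: a majority of 2019520 is 1009761; 1,009,761 required, 1,009,895 in favor — approved.
Class IV: 3/5 of 19251022 = 11550613.20, rounded up to 11550614; 11,550,614 required, 11,549,588 in favor — not approved.

Not approved — the Class IV shares did not give the required vote.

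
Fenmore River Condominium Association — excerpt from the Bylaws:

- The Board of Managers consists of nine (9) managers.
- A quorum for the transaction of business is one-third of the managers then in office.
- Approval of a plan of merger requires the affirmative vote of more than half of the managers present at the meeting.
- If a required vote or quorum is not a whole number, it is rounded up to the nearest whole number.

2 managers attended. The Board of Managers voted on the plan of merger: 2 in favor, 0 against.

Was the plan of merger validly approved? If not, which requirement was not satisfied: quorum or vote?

Quorum: 2 present; quorum is 3. Not satisfied.
Vote: the plan of merger requires a majority of the managers present (2). A majority of 2 is 2, so 2 affirmative votes are needed; 2 voted in favor. Satisfied. (Moot — without a quorum no business can be validly transacted.)

Invalid — quorum requirement not satisfied.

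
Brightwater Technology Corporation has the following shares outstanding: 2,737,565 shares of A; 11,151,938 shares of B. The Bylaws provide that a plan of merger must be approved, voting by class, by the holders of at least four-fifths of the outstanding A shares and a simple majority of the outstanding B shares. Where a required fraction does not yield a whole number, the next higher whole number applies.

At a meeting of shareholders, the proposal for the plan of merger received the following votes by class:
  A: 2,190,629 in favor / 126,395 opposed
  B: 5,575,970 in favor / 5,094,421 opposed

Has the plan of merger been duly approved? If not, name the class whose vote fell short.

A: 4/5 of 2737565 = 2190052; 2,190,052 required, 2,190,629 in favor — approved.
B: a majority of 11151938 is 5575970; 5,575,970 required, 5,575,970 in favor — approved.

Approved — every class gave the required vote.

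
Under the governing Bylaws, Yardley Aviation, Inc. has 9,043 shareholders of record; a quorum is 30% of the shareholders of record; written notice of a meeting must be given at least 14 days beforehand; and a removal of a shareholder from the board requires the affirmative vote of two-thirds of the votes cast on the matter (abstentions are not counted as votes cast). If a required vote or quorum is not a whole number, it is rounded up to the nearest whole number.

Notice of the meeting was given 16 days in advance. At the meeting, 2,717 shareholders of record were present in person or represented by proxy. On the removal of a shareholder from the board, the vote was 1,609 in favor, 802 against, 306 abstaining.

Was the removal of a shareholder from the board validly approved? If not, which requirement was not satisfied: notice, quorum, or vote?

Notice: 16 days given; 14 required. Satisfied.
Quorum: 30% of 9,043 = 2,712.90, rounded up to 2,713; 2,717 present. Satisfied.
Vote: requires two-thirds of the votes cast (2,717 − 306 abstaining = 2,411); 2/3 of 2411 = 1607.33, rounded up to 1608, so 1,608 needed; 1,609 in favor. Satisfied.

Valid — all requirements satisfied.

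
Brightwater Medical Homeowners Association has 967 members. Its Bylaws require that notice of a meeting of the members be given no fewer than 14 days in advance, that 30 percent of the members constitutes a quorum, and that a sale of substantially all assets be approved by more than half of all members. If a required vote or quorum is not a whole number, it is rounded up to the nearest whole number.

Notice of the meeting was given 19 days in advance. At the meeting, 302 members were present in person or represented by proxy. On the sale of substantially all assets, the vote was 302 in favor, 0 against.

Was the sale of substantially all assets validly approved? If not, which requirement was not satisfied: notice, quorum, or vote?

Notice: 19 days given; 14 required. Satisfied.
Quorum: 30% of 967 = 290.10, rounded up to 291; 302 present. Satisfied.
Vote: requires a majority of all members (967); a majority of 967 is 484, so 484 needed; 302 in favor. Not satisfied.

Invalid — vote requirement not satisfied.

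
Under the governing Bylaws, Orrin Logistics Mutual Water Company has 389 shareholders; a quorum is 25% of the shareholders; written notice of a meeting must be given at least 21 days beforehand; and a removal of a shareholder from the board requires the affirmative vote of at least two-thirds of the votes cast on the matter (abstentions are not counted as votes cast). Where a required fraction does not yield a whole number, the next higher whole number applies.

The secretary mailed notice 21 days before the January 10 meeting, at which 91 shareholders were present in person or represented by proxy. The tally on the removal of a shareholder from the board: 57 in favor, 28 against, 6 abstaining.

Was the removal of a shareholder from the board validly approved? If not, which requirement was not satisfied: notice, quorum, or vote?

Invalid — quorum requirement not satisfied.

Notice: 21 days given; 21 required. Satisfied.
Quorum: 25% of 389 = 97.25, rounded up to 98; 91 present. Not satisfied.
Vote: requires two-thirds of the votes cast (91 − 6 abstaining = 85); 2/3 of 85 = 56.67, rounded up to 57, so 57 needed; 57 in favor. Satisfied.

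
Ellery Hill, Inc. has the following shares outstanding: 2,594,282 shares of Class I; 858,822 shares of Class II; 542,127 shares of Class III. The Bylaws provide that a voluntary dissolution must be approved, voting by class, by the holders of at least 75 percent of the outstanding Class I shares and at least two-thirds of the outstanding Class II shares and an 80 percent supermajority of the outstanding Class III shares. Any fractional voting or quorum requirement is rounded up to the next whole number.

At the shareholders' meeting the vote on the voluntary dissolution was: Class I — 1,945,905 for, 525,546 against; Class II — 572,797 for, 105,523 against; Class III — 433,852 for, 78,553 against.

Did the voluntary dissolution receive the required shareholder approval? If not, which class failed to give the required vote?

Class I: 3/4 of 2594282 = 1945711.50, rounded up to 1945712; 1,945,712 required, 1,945,905 in favor — approved.
Class II: 2/3 of 858822 = 572548; 572,548 required, 572,797 in favor — approved.
Class III: 4/5 of 542127 = 433701.60, rounded up to 433702; 433,702 required, 433,852 in favor — approved.

Approved — every class gave the required vote.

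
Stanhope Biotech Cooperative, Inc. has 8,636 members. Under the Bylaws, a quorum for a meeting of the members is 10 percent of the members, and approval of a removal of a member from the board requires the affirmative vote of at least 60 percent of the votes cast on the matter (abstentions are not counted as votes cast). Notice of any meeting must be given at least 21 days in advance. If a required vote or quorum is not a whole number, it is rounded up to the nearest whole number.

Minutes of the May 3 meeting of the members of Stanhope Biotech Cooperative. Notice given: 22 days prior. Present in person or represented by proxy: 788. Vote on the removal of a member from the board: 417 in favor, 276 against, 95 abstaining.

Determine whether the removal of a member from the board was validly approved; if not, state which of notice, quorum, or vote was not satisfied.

Notice: 22 days given; 21 required. Satisfied.
Quorum: 10% of 8,636 = 863.60, rounded up to 864; 788 present. Not satisfied.
Vote: requires three-fifths of the votes cast (788 − 95 abstaining = 693); 3/5 of 693 = 415.80, rounded up to 416, so 416 needed; 417 in favor. Satisfied.

Invalid — quorum requirement not satisfied.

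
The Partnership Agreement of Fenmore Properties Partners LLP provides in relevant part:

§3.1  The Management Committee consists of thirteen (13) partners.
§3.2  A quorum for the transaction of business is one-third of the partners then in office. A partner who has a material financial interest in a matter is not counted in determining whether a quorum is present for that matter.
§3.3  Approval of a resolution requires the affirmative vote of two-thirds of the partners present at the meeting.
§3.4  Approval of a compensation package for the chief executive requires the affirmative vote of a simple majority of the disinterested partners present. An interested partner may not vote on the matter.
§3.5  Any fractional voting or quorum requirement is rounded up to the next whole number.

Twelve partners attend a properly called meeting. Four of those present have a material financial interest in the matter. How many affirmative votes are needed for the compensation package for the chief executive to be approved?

5

The compensation package for the chief executive requires a majority of the disinterested partners present (12 − 4 = 8).
A majority of 8 is 5.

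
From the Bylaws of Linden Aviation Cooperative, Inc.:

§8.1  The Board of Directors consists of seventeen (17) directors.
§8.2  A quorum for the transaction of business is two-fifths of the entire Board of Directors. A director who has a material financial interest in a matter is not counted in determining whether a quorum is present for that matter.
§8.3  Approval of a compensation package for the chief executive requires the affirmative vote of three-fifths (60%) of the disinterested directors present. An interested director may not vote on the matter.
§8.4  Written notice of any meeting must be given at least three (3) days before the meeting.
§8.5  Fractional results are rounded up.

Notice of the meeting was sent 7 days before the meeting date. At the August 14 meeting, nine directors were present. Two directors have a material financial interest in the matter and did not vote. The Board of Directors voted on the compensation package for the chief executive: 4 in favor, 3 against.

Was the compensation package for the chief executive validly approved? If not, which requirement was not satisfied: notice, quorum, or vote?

Invalid — vote requirement not satisfied.

Notice: 7 days given; 3 required (7 ≥ 3). Satisfied.
Quorum: 9 present, but the 2 interested directors do not count, leaving 7. Quorum is 7. Satisfied.
Vote: the compensation package for the chief executive requires three-fifths of the disinterested directors present (9 − 2 = 7). 3/5 of 7 = 4.20, rounded up to 5, so 5 affirmative votes are needed; 4 voted in favor. Not satisfied.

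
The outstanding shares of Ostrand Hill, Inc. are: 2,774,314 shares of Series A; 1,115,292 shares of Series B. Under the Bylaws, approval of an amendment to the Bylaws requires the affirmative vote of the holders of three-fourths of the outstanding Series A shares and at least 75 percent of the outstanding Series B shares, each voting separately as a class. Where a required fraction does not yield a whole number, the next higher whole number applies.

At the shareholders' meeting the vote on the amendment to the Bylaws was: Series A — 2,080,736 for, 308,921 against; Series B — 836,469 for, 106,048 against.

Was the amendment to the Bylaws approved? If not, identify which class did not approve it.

Approved — every class gave the required vote.

Series A: 3/4 of 2774314 = 2080735.50, rounded up to 2080736; 2,080,736 required, 2,080,736 in favor — approved.
Series B: 3/4 of 1115292 = 836469; 836,469 required, 836,469 in favor — approved.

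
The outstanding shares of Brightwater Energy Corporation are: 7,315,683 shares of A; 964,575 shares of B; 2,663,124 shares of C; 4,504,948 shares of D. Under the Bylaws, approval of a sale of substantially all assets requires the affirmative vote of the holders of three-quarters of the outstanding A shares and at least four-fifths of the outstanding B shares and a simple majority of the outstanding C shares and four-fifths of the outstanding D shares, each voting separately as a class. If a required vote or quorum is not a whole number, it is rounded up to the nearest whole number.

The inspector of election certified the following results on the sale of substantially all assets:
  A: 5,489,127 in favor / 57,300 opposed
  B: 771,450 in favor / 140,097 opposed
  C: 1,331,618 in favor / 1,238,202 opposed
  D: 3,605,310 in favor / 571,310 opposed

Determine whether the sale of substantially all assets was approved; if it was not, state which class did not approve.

A: 3/4 of 7315683 = 5486762.25, rounded up to 5486763; 5,486,763 required, 5,489,127 in favor — approved.
B: 4/5 of 964575 = 771660; 771,660 required, 771,450 in favor — not approved.
C: a majority of 2663124 is 1331563; 1,331,563 required, 1,331,618 in favor — approved.
D: 4/5 of 4504948 = 3603958.40, rounded up to 3603959; 3,603,959 required, 3,605,310 in favor — approved.

Not approved — the B shares did not give the required vote.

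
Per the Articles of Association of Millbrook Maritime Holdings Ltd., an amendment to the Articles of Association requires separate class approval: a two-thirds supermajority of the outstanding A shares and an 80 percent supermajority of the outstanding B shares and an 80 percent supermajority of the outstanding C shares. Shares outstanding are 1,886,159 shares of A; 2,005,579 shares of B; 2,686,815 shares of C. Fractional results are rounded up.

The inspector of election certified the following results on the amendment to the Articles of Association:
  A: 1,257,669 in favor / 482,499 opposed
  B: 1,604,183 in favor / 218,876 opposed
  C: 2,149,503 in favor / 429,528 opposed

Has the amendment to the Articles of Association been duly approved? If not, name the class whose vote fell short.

Not approved — the B shares did not give the required vote.

A: 2/3 of 1886159 = 1257439.33, rounded up to 1257440; 1,257,440 required, 1,257,669 in favor — approved.
B: 4/5 of 2005579 = 1604463.20, rounded up to 1604464; 1,604,464 required, 1,604,183 in favor — not approved.
C: 4/5 of 2686815 = 2149452; 2,149,452 required, 2,149,503 in favor — approved.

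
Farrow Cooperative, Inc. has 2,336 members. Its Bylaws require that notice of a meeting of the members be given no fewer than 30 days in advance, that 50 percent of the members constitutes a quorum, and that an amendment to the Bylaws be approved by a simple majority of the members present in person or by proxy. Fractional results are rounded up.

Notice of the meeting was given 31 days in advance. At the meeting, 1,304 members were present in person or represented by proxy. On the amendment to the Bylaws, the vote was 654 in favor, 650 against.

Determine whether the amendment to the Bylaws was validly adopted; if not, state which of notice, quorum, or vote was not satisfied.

Valid — all requirements satisfied.

Notice: 31 days given; 30 required. Satisfied.
Quorum: 50% of 2,336 = 1,168; 1,304 present. Satisfied.
Vote: requires a majority of those present (1,304); a majority of 1304 is 653, so 653 needed; 654 in favor. Satisfied.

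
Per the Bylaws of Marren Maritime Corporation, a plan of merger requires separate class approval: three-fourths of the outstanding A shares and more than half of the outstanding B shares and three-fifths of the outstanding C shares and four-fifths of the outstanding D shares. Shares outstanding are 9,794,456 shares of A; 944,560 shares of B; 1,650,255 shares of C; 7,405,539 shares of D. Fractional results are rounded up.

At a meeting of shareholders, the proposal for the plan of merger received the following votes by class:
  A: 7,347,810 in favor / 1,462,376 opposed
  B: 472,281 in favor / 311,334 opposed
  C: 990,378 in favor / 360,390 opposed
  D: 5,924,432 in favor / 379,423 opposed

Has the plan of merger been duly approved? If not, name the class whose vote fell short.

Approved — every class gave the required vote.

A: 3/4 of 9794456 = 7345842; 7,345,842 required, 7,347,810 in favor — approved.
B: a majority of 944560 is 472281; 472,281 required, 472,281 in favor — approved.
C: 3/5 of 1650255 = 990153; 990,153 required, 990,378 in favor — approved.
D: 4/5 of 7405539 = 5924431.20, rounded up to 5924432; 5,924,432 required, 5,924,432 in favor — approved.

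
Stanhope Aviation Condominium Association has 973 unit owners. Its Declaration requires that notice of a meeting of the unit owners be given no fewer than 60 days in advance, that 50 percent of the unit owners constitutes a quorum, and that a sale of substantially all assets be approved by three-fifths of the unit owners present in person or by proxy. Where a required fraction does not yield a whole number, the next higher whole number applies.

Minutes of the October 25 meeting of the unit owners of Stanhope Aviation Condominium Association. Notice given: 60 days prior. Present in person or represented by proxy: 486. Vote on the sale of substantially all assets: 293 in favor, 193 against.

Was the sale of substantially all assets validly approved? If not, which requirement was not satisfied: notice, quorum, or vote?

Notice: 60 days given; 60 required. Satisfied.
Quorum: 50% of 973 = 486.50, rounded up to 487; 486 present. Not satisfied.
Vote: requires three-fifths of those present (486); 3/5 of 486 = 291.60, rounded up to 292, so 292 needed; 293 in favor. Satisfied.

Invalid — quorum requirement not satisfied.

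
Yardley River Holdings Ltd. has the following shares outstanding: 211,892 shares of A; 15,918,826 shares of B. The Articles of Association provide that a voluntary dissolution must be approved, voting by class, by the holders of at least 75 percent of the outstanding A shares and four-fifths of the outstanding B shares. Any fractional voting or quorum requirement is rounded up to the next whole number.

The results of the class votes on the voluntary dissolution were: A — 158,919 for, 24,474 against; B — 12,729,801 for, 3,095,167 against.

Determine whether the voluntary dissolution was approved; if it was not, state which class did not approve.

Not approved — the B shares did not give the required vote.

A: 3/4 of 211892 = 158919; 158,919 required, 158,919 in favor — approved.
B: 4/5 of 15918826 = 12735060.80, rounded up to 12735061; 12,735,061 required, 12,729,801 in favor — not approved.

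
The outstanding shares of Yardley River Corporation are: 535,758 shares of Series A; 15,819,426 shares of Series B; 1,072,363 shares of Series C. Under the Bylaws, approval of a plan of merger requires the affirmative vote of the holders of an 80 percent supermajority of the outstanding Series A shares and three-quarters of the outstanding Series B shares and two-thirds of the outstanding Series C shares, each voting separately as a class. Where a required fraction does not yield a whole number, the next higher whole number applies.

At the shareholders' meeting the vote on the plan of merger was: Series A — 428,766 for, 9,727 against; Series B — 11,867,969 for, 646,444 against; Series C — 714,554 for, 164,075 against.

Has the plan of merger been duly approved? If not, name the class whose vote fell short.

Series A: 4/5 of 535758 = 428606.40, rounded up to 428607; 428,607 required, 428,766 in favor — approved.
Series B: 3/4 of 15819426 = 11864569.50, rounded up to 11864570; 11,864,570 required, 11,867,969 in favor — approved.
Series C: 2/3 of 1072363 = 714908.67, rounded up to 714909; 714,909 required, 714,554 in favor — not approved.

Not approved — the Series C shares did not give the required vote.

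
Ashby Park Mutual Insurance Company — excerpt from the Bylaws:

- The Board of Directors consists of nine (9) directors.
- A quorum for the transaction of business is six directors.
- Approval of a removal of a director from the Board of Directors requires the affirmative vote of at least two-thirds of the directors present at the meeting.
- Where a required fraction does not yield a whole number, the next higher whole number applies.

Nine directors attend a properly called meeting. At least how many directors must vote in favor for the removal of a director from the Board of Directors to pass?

6

The removal of a director from the Board of Directors requires two-thirds of the directors present (9).
2/3 of 9 = 6.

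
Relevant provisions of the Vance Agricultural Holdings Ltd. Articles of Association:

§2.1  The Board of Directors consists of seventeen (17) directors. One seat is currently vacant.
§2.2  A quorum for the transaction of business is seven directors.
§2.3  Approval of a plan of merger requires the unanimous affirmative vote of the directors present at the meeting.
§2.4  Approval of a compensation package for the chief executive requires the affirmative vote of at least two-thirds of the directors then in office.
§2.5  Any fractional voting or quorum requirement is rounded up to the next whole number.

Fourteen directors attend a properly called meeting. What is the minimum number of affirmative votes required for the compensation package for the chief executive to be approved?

11

The compensation package for the chief executive requires two-thirds of the directors then in office (16).
2/3 of 16 = 10.67, rounded up to 11.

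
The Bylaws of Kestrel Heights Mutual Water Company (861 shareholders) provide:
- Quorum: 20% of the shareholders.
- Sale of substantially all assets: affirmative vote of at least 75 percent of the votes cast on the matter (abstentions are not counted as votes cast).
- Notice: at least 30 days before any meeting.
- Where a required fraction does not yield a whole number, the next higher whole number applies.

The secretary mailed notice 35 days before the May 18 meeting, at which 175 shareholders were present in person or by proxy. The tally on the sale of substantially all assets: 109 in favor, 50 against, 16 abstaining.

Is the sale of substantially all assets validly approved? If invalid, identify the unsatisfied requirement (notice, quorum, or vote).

Notice: 35 days given; 30 required. Satisfied.
Quorum: 20% of 861 = 172.20, rounded up to 173; 175 present. Satisfied.
Vote: requires three-fourths of the votes cast (175 − 16 abstaining = 159); 3/4 of 159 = 119.25, rounded up to 120, so 120 needed; 109 in favor. Not satisfied.

Invalid — vote requirement not satisfied.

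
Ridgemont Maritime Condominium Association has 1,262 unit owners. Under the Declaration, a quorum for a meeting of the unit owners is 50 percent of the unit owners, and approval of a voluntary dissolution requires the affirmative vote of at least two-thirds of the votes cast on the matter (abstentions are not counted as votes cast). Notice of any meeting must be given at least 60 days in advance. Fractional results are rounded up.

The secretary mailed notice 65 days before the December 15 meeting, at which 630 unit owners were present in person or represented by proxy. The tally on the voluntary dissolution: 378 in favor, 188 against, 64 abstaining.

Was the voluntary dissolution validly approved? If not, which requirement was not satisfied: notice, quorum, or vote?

Invalid — quorum requirement not satisfied.

Notice: 65 days given; 60 required. Satisfied.
Quorum: 50% of 1,262 = 631; 630 present. Not satisfied.
Vote: requires two-thirds of the votes cast (630 − 64 abstaining = 566); 2/3 of 566 = 377.33, rounded up to 378, so 378 needed; 378 in favor. Satisfied.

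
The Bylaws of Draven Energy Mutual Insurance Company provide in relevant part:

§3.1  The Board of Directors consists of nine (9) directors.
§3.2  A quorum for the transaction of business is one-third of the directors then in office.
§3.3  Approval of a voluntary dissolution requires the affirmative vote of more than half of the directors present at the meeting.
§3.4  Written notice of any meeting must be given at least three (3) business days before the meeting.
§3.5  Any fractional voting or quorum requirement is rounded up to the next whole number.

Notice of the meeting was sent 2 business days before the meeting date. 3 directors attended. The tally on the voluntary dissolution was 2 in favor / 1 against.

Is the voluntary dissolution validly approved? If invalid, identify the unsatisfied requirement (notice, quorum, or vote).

Invalid — notice requirement not satisfied.

Notice: 2 business days given; 3 required (2 < 3). Not satisfied.
Quorum: 3 present; quorum is 3. Satisfied.
Vote: the voluntary dissolution requires a majority of the directors present (3). A majority of 3 is 2, so 2 affirmative votes are needed; 2 voted in favor. Satisfied.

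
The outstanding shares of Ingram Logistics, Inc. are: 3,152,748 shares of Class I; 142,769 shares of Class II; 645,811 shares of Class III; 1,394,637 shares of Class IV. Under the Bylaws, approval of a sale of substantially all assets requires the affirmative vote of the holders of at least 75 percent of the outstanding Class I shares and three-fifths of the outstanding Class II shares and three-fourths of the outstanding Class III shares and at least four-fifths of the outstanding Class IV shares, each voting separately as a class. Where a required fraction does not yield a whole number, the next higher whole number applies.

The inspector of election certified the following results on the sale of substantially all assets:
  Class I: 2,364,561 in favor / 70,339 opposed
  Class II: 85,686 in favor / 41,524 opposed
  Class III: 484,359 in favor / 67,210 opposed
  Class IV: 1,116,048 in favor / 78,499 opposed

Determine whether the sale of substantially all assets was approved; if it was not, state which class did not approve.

Approved — every class gave the required vote.

Class I: 3/4 of 3152748 = 2364561; 2,364,561 required, 2,364,561 in favor — approved.
Class II: 3/5 of 142769 = 85661.40, rounded up to 85662; 85,662 required, 85,686 in favor — approved.
Class III: 3/4 of 645811 = 484358.25, rounded up to 484359; 484,359 required, 484,359 in favor — approved.
Class IV: 4/5 of 1394637 = 1115709.60, rounded up to 1115710; 1,115,710 required, 1,116,048 in favor — approved.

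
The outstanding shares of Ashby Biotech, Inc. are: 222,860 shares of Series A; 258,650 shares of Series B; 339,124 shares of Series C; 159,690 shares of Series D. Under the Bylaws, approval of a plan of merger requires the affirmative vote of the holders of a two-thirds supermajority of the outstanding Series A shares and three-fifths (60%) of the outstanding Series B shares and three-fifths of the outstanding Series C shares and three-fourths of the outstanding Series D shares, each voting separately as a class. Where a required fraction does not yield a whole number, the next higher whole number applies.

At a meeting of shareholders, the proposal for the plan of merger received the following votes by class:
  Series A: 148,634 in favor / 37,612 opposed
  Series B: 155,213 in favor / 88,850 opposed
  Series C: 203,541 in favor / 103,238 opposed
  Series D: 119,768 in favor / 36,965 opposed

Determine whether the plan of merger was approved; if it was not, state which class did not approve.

Series A: 2/3 of 222860 = 148573.33, rounded up to 148574; 148,574 required, 148,634 in favor — approved.
Series B: 3/5 of 258650 = 155190; 155,190 required, 155,213 in favor — approved.
Series C: 3/5 of 339124 = 203474.40, rounded up to 203475; 203,475 required, 203,541 in favor — approved.
Series D: 3/4 of 159690 = 119767.50, rounded up to 119768; 119,768 required, 119,768 in favor — approved.

Approved — every class gave the required vote.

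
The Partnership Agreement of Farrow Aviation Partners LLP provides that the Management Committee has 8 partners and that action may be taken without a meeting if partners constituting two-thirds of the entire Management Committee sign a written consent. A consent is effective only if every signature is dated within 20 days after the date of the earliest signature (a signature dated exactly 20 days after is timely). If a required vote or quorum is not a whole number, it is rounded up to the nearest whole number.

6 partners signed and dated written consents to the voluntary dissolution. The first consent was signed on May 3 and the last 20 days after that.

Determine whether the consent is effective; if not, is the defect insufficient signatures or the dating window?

Effective — both the signature and dating-window requirements are satisfied.

Signatures required: two-thirds of 8 — 2/3 of 8 = 5.33, rounded up to 6, so 6 needed; 6 signed. Sufficient.
Dating window: the latest signature is 20 days after the earliest; the limit is 20 days. Within the window.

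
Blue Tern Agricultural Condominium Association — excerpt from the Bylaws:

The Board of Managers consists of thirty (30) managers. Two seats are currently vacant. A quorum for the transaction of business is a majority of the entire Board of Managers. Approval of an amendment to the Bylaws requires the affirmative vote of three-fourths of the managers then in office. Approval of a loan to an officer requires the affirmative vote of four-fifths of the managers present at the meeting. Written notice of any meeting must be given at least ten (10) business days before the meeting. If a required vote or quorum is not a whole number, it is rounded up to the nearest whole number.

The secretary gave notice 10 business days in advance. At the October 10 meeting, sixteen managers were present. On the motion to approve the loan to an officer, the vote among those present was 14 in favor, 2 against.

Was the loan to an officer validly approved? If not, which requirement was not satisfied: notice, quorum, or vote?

Valid — all requirements satisfied.

Notice: 10 business days given; 10 required (10 ≥ 10). Satisfied.
Quorum: 16 present; quorum is 16. Satisfied.
Vote: the loan to an officer requires four-fifths of the managers present (16). 4/5 of 16 = 12.80, rounded up to 13, so 13 affirmative votes are needed; 14 voted in favor. Satisfied.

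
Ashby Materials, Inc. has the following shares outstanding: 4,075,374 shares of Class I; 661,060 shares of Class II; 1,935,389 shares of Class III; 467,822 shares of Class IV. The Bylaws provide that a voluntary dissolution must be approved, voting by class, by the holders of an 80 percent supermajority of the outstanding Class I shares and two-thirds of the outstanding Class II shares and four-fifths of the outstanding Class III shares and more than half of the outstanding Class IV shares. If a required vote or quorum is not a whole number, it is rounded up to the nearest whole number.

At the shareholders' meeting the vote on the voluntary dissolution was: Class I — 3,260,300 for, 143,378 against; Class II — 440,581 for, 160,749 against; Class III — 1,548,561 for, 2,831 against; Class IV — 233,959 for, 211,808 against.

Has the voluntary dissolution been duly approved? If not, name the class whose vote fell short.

Class I: 4/5 of 4075374 = 3260299.20, rounded up to 3260300; 3,260,300 required, 3,260,300 in favor — approved.
Class II: 2/3 of 661060 = 440706.67, rounded up to 440707; 440,707 required, 440,581 in favor — not approved.
Class III: 4/5 of 1935389 = 1548311.20, rounded up to 1548312; 1,548,312 required, 1,548,561 in favor — approved.
Class IV: a majority of 467822 is 233912; 233,912 required, 233,959 in favor — approved.

Not approved — the Class II shares did not give the required vote.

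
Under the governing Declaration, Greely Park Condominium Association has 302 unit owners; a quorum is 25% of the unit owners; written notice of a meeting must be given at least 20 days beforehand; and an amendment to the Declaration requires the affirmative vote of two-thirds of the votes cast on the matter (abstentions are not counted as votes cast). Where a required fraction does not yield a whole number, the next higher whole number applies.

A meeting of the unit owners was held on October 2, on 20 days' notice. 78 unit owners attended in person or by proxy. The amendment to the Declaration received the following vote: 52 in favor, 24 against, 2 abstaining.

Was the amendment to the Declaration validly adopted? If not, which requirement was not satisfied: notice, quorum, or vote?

Notice: 20 days given; 20 required. Satisfied.
Quorum: 25% of 302 = 75.50, rounded up to 76; 78 present. Satisfied.
Vote: requires two-thirds of the votes cast (78 − 2 abstaining = 76); 2/3 of 76 = 50.67, rounded up to 51, so 51 needed; 52 in favor. Satisfied.

Valid — all requirements satisfied.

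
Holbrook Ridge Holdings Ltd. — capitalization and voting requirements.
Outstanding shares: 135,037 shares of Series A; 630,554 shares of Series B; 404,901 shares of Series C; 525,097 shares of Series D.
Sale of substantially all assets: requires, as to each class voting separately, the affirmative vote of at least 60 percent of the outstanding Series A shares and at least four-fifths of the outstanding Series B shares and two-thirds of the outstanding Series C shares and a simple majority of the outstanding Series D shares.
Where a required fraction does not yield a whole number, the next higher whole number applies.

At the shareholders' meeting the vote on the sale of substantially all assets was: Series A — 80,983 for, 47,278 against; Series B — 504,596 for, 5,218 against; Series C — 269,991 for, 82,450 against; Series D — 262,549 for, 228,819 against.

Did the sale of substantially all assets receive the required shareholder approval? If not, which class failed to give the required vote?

Not approved — the Series A shares did not give the required vote.

Series A: 3/5 of 135037 = 81022.20, rounded up to 81023; 81,023 required, 80,983 in favor — not approved.
Series B: 4/5 of 630554 = 504443.20, rounded up to 504444; 504,444 required, 504,596 in favor — approved.
Series C: 2/3 of 404901 = 269934; 269,934 required, 269,991 in favor — approved.
Series D: a majority of 525097 is 262549; 262,549 required, 262,549 in favor — approved.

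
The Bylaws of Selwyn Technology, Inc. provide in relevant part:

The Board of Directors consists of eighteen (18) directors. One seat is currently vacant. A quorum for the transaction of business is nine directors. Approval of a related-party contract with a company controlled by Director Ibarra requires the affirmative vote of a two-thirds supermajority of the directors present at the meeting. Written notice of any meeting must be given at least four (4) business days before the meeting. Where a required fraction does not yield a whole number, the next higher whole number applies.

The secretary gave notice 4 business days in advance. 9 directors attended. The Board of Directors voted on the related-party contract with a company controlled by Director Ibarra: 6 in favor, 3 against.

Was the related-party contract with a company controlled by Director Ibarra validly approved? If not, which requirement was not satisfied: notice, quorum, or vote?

Notice: 4 business days given; 4 required (4 ≥ 4). Satisfied.
Quorum: 9 present; quorum is 9. Satisfied.
Vote: the related-party contract with a company controlled by Director Ibarra requires two-thirds of the directors present (9). 2/3 of 9 = 6, so 6 affirmative votes are needed; 6 voted in favor. Satisfied.

Valid — all requirements satisfied.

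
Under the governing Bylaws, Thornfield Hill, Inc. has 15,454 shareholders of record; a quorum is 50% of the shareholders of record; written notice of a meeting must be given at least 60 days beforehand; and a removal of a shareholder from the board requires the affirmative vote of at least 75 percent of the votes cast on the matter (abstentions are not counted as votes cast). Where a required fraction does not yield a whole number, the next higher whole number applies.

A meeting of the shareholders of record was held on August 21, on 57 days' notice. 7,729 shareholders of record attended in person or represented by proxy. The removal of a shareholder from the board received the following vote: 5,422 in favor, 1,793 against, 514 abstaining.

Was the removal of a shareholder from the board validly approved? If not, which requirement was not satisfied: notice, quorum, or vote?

Notice: 57 days given; 60 required. Not satisfied.
Quorum: 50% of 15,454 = 7,727; 7,729 present. Satisfied.
Vote: requires three-fourths of the votes cast (7,729 − 514 abstaining = 7,215); 3/4 of 7215 = 5411.25, rounded up to 5412, so 5,412 needed; 5,422 in favor. Satisfied.

Invalid — notice requirement not satisfied.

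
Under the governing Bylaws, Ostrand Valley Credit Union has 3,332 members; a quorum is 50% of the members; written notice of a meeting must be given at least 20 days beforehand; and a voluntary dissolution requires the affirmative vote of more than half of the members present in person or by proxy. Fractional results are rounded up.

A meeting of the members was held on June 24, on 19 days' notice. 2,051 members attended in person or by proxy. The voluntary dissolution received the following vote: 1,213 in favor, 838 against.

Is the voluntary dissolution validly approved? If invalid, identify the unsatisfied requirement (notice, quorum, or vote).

Notice: 19 days given; 20 required. Not satisfied.
Quorum: 50% of 3,332 = 1,666; 2,051 present. Satisfied.
Vote: requires a majority of those present (2,051); a majority of 2051 is 1026, so 1,026 needed; 1,213 in favor. Satisfied.

Invalid — notice requirement not satisfied.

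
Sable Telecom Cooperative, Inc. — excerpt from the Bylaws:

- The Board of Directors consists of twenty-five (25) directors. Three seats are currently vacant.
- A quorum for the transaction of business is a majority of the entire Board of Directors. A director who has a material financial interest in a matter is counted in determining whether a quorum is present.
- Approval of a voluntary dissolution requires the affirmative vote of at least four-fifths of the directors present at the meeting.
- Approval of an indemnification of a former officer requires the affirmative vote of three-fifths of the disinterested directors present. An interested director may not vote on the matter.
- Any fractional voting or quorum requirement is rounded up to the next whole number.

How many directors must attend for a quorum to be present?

13

A majority of 25 is 13.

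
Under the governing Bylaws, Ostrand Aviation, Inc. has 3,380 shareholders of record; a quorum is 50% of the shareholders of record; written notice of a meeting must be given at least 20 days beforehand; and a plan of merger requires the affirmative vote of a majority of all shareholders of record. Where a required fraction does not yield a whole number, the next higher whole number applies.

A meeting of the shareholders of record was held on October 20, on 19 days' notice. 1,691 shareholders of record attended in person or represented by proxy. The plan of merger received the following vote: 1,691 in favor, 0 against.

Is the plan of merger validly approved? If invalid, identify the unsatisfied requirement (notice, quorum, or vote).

Notice: 19 days given; 20 required. Not satisfied.
Quorum: 50% of 3,380 = 1,690; 1,691 present. Satisfied.
Vote: requires a majority of all shareholders of record (3,380); a majority of 3380 is 1691, so 1,691 needed; 1,691 in favor. Satisfied.

Invalid — notice requirement not satisfied.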